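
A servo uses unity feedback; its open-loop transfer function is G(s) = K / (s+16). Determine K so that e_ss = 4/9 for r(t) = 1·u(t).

20

The open loop has no poles at the origin → type 0 system.
K_p = lim_{s→0} G(s) = K / (16) = 0.0625·K.
e_ss = 1/(1 + K_p) = 4/9 ⇒ 1 + 0.0625·K = 2.25 ⇒ K = 20.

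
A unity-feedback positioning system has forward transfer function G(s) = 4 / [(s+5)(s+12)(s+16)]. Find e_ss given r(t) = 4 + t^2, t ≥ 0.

System type = 0 (no poles at s=0). Taking each input component in turn:
  • 4: e_ss = 4/(1+K_p) with K_p=1/240 → 960/241.
  • t^2: a type-0 system cannot track it, e_ss → ∞.
The unbounded component dominates.

infinity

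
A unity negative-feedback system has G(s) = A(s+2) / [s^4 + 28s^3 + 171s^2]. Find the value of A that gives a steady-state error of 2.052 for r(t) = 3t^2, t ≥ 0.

250

Factoring s^2 from the denominator leaves a polynomial with constant term 171, so the system is type 2.
K_a = lim_{s→0} s^2·G(s) = A·2 / 171 = (2/171)·A.
e_ss = 6/K_a = 2.052 ⇒ K_a = 500/171 ⇒ A = (500/171)/(2/171) = 250.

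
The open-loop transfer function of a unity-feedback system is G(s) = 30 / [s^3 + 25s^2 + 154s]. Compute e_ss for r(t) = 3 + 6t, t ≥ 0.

30.8

Factoring s from the denominator leaves a polynomial with constant term 154, so the system is type 1. Taking each input component in turn:
  • 3: tracked with zero error.
  • 6t: e_ss = 6/K_v with K_v=15/77 → 30.8.
Total e_ss = 30.8.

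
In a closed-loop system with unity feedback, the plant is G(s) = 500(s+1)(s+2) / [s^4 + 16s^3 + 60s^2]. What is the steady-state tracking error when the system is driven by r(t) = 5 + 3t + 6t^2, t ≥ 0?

0.72

Lowest-order denominator term is 60s^2, so the open loop has 2 poles at the origin → type 2 system. Taking each input component in turn:
  • 5: tracked with zero error.
  • 3t: tracked with zero error.
  • 6t^2: e_ss = 12/K_a with K_a=50/3 → 0.72.
Total e_ss = 0.72.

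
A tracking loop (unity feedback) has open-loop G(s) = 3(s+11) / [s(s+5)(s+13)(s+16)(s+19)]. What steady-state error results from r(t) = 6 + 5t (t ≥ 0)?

98800/33

One free integrator in G(s): this is a type 1 system. Treating each term separately:
  • 6: tracked with zero error.
  • 5t: e_ss = 5/K_v with K_v=33/19760 → 98800/33.
Total e_ss = 98800/33.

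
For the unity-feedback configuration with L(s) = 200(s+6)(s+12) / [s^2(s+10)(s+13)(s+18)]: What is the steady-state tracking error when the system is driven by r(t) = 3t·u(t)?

Two free integrators in L(s): this is a type 2 system.
K_v = ∞ for a type-2 system; e_ss to a ramp is zero.

0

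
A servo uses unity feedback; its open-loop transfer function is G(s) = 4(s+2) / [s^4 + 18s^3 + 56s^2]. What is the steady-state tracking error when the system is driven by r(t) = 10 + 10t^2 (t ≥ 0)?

140

The denominator has no term below 56s^2 — 2 poles at s=0, type 2. Treating each term separately:
  • 10: tracked with zero error.
  • 10t^2: e_ss = 20/K_a with K_a=1/7 → 140.
Total e_ss = 140.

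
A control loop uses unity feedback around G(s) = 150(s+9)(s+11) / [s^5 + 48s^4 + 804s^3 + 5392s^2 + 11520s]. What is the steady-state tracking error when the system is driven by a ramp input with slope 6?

256/55

Factoring s from the denominator leaves a polynomial with constant term 11520, so the system is type 1.
K_v = lim_{s→0} s·G(s) = 150·9·11 / 11520 = 165/128.
e_ss = 6/K_v = 6/(165/128) = 256/55.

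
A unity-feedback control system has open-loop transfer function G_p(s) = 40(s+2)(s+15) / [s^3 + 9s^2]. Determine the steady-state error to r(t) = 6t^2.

0.09

Lowest-order denominator term is 9s^2, so the open loop has 2 poles at the origin → type 2 system.
K_a = lim_{s→0} s^2·G_p(s) = 40·2·15 / 9 = 400/3.
r(t) = 6t^2 gives R(s) = 12/s^3.
e_ss = 12/K_a = 12/(400/3) = 0.09.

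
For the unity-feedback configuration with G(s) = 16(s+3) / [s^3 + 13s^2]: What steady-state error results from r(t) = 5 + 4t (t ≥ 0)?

Lowest-order denominator term is 13s^2, so the open loop has 2 poles at the origin → type 2 system. Treating each term separately:
  • 5: tracked with zero error.
  • 4t: tracked with zero error.
Total e_ss = 0.

0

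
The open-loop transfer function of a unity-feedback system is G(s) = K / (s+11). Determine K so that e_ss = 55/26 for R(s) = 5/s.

No free integrators in G(s): this is a type 0 system.
K_p = lim_{s→0} G(s) = K / (11) = (1/11)·K.
e_ss = 5/(1 + K_p) = 55/26 ⇒ 1 + (1/11)·K = 26/11 ⇒ K = 15.

15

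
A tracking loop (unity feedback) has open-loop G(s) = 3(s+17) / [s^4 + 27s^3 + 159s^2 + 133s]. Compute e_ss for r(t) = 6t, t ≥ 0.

266/17

The denominator has no term below 133s — 1 pole at s=0, type 1.
K_v = lim_{s→0} s·G(s) = 3·17 / 133 = 51/133.
e_ss = 6/K_v = 6/(51/133) = 266/17.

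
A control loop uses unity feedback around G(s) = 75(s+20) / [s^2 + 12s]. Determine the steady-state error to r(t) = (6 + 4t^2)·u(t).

Factoring s from the denominator leaves a polynomial with constant term 12, so the system is type 1. Treating each term separately:
  • 6: tracked with zero error.
  • 4t^2: a type-1 system cannot track it, e_ss → ∞.
The unbounded component dominates.

infinity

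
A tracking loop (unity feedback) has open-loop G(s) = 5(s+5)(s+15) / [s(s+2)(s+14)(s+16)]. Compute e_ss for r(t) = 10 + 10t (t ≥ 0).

One free integrator in G(s): this is a type 1 system. Treating each term separately:
  • 10: tracked with zero error.
  • 10t: e_ss = 10/K_v with K_v=375/448 → 896/75.
Total e_ss = 896/75.

896/75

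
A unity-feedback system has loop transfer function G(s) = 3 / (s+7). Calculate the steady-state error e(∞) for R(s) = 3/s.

2.1

System type = 0 (no poles at s=0).
K_p = lim_{s→0} G(s) = 3 / (7) = 3/7.
e_ss = 3/(1 + K_p) = 3/(10/7) = 2.1.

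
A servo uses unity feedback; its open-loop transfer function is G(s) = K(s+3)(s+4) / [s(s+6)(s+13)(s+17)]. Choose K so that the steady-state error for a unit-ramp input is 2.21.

One free integrator in G(s): this is a type 1 system.
K_v = lim_{s→0} s·G(s) = K·3·4 / (6·13·17) = (2/221)·K.
e_ss = 1/K_v = 2.21 ⇒ K_v = 100/221 ⇒ K = (100/221)/(2/221) = 50.

50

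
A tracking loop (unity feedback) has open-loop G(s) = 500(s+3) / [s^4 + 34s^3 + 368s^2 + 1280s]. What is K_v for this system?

75/64

Factoring s from the denominator leaves a polynomial with constant term 1280, so the system is type 1.
K_v = lim_{s→0} s·G(s) = 500·3 / 1280 = 75/64.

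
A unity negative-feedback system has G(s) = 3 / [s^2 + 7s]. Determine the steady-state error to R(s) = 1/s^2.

Lowest-order denominator term is 7s, so the open loop has 1 pole at the origin → type 1 system.
K_v = lim_{s→0} s·G(s) = 3 / 7 = 3/7.
e_ss = 1/K_v = 1/(3/7) = 7/3.

7/3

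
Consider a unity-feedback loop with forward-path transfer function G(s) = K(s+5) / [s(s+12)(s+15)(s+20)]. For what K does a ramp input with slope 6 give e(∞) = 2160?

2

One free integrator in G(s): this is a type 1 system.
K_v = lim_{s→0} s·G(s) = K·5 / (12·15·20) = (1/720)·K.
e_ss = 6/K_v = 2160 ⇒ K_v = 1/360 ⇒ K = (1/360)/(1/720) = 2.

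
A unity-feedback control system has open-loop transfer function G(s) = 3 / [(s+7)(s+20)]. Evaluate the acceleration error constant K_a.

0

No free integrators in G(s): this is a type 0 system.
K_a = lim_{s→0} s^2·G(s) = 0 (the extra factor of s kills the finite limit).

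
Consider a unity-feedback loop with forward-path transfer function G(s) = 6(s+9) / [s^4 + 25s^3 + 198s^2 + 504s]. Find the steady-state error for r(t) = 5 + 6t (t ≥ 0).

56

Factoring s from the denominator leaves a polynomial with constant term 504, so the system is type 1. Treating each term separately:
  • 5: tracked with zero error.
  • 6t: e_ss = 6/K_v with K_v=3/28 → 56.
Total e_ss = 56.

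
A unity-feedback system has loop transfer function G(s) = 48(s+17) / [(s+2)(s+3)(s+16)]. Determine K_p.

8.5

The open loop has no poles at the origin → type 0 system.
K_p = lim_{s→0} G(s) = 48·17 / (2·3·16) = 8.5.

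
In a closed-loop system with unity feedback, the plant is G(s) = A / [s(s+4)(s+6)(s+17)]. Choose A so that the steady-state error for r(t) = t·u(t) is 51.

The open loop has one pole at the origin → type 1 system.
K_v = lim_{s→0} s·G(s) = A / (4·6·17) = (1/408)·A.
e_ss = 1/K_v = 51 ⇒ K_v = 1/51 ⇒ A = (1/51)/(1/408) = 8.

8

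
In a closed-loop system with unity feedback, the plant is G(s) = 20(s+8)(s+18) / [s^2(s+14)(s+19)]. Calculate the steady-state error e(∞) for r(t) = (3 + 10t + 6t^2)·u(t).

133/120

System type = 2 (two poles at s=0). By superposition:
  • 3: tracked with zero error.
  • 10t: tracked with zero error.
  • 6t^2: e_ss = 12/K_a with K_a=1440/133 → 133/120.
Total e_ss = 133/120.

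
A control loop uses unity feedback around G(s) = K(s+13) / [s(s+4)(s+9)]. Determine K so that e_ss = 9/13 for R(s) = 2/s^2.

G(s) has one factor of s in the denominator, so the system is type 1.
K_v = lim_{s→0} s·G(s) = K·13 / (4·9) = (13/36)·K.
e_ss = 2/K_v = 9/13 ⇒ K_v = 26/9 ⇒ K = (26/9)/(13/36) = 8.

8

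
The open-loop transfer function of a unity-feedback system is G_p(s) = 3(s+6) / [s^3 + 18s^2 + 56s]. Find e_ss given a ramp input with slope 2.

The denominator has no term below 56s — 1 pole at s=0, type 1.
K_v = lim_{s→0} s·G_p(s) = 3·6 / 56 = 9/28.
e_ss = 2/K_v = 2/(9/28) = 56/9.

56/9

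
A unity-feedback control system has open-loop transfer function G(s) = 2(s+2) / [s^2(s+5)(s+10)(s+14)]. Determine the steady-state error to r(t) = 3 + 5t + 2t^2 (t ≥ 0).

700

Two free integrators in G(s): this is a type 2 system. Taking each input component in turn:
  • 3: tracked with zero error.
  • 5t: tracked with zero error.
  • 2t^2: e_ss = 4/K_a with K_a=1/175 → 700.
Total e_ss = 700.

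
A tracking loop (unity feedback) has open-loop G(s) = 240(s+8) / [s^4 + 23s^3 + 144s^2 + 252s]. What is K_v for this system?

The denominator has no term below 252s — 1 pole at s=0, type 1.
K_v = lim_{s→0} s·G(s) = 240·8 / 252 = 160/21.

160/21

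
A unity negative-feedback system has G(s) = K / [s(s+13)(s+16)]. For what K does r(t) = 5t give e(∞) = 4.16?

250

The open loop has one pole at the origin → type 1 system.
K_v = lim_{s→0} s·G(s) = K / (13·16) = (1/208)·K.
e_ss = 5/K_v = 4.16 ⇒ K_v = 125/104 ⇒ K = (125/104)/(1/208) = 250.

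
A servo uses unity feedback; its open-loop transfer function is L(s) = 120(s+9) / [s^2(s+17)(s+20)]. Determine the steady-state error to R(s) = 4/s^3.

34/27

System type = 2 (two poles at s=0).
K_a = lim_{s→0} s^2·L(s) = 120·9 / (17·20) = 54/17.
r(t) = 2t^2 gives R(s) = 4/s^3.
e_ss = 4/K_a = 4/(54/17) = 34/27.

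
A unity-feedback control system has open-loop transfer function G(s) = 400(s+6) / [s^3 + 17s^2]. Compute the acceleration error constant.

2400/17

The denominator has no term below 17s^2 — 2 poles at s=0, type 2.
K_a = lim_{s→0} s^2·G(s) = 400·6 / 17 = 2400/17.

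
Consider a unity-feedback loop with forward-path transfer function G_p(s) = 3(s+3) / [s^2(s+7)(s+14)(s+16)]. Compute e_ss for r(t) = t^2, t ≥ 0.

3136/9

G_p(s) has two factors of s in the denominator, so the system is type 2.
K_a = lim_{s→0} s^2·G_p(s) = 3·3 / (7·14·16) = 9/1568.
r(t) = t^2 gives R(s) = 2/s^3.
e_ss = 2/K_a = 2/(9/1568) = 3136/9.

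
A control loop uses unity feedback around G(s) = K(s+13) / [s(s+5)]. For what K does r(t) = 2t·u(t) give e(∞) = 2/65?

25

The open loop has one pole at the origin → type 1 system.
K_v = lim_{s→0} s·G(s) = K·13 / (5) = 2.6·K.
e_ss = 2/K_v = 2/65 ⇒ K_v = 65 ⇒ K = 65/2.6 = 25.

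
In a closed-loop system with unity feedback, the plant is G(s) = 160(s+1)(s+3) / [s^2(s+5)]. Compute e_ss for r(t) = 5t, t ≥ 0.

System type = 2 (two poles at s=0).
A type-2 system has K_v = ∞, so it tracks a ramp input with zero steady-state error.

0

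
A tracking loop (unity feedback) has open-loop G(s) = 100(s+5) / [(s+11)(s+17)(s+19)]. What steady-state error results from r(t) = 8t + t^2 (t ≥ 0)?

infinity

System type = 0 (no poles at s=0). By superposition:
  • 8t: a type-0 system cannot track it, e_ss → ∞.
  • t^2: a type-0 system cannot track it, e_ss → ∞.
The unbounded component dominates.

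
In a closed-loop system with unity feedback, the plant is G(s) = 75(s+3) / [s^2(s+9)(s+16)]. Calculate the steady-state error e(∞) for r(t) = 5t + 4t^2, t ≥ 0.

5.12

The open loop has two poles at the origin → type 2 system. Taking each input component in turn:
  • 5t: tracked with zero error.
  • 4t^2: e_ss = 8/K_a with K_a=1.5625 → 5.12.
Total e_ss = 5.12.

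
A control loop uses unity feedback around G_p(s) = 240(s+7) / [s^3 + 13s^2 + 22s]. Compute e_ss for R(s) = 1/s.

Lowest-order denominator term is 22s, so the open loop has 1 pole at the origin → type 1 system.
K_p = ∞ for a type-1 system; e_ss to a step is zero.

0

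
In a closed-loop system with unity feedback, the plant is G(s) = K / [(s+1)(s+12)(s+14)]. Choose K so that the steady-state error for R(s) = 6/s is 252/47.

No free integrators in G(s): this is a type 0 system.
K_p = lim_{s→0} G(s) = K / (1·12·14) = (1/168)·K.
e_ss = 6/(1 + K_p) = 252/47 ⇒ 1 + (1/168)·K = 47/42 ⇒ K = 20.

20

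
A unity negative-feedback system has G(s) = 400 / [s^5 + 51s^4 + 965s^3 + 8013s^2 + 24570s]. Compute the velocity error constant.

40/2457

The denominator has no term below 24570s — 1 pole at s=0, type 1.
K_v = lim_{s→0} s·G(s) = 400 / 24570 = 40/2457.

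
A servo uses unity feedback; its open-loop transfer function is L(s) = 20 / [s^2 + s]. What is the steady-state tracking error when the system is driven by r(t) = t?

0.05

Lowest-order denominator term is s, so the open loop has 1 pole at the origin → type 1 system.
K_v = lim_{s→0} s·L(s) = 20 / 1 = 20.
e_ss = 1/K_v = 1/20 = 0.05.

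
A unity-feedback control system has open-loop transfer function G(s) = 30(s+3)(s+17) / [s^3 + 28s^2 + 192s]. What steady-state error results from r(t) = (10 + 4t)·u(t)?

The denominator has no term below 192s — 1 pole at s=0, type 1. Taking each input component in turn:
  • 10: tracked with zero error.
  • 4t: e_ss = 4/K_v with K_v=255/32 → 128/255.
Total e_ss = 128/255.

128/255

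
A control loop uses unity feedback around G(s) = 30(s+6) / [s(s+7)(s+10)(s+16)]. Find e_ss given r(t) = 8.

0

One free integrator in G(s): this is a type 1 system.
A type-1 system has K_p = ∞, so it tracks a step input with zero steady-state error.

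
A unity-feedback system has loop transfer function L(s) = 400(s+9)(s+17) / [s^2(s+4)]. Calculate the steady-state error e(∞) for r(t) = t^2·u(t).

1/7650

Two free integrators in L(s): this is a type 2 system.
K_a = lim_{s→0} s^2·L(s) = 400·9·17 / (4) = 15300.
r(t) = t^2 gives R(s) = 2/s^3.
e_ss = 2/K_a = 2/15300 = 1/7650.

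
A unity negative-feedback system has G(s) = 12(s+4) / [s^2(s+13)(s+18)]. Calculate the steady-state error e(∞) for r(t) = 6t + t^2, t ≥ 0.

The open loop has two poles at the origin → type 2 system. Taking each input component in turn:
  • 6t: tracked with zero error.
  • t^2: e_ss = 2/K_a with K_a=8/39 → 9.75.
Total e_ss = 9.75.

9.75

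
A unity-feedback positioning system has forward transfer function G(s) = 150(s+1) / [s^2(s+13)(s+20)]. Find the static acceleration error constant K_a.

The open loop has two poles at the origin → type 2 system.
K_a = lim_{s→0} s^2·G(s) = 150·1 / (13·20) = 15/26.

15/26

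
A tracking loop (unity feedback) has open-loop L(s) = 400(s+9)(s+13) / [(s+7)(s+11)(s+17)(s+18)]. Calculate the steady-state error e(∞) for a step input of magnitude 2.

No free integrators in L(s): this is a type 0 system.
K_p = lim_{s→0} L(s) = 400·9·13 / (7·11·17·18) = 2600/1309.
e_ss = 2/(1 + K_p) = 2/(3909/1309) = 2618/3909.

2618/3909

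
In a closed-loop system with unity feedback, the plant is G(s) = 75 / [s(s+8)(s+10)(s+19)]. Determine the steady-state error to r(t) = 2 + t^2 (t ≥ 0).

One free integrator in G(s): this is a type 1 system. Taking each input component in turn:
  • 2: tracked with zero error.
  • t^2: a type-1 system cannot track it, e_ss → ∞.
The unbounded component dominates.

infinity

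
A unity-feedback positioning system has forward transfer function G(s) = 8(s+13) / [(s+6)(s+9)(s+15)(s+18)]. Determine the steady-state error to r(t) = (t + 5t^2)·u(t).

infinity

No free integrators in G(s): this is a type 0 system. Taking each input component in turn:
  • t: a type-0 system cannot track it, e_ss → ∞.
  • 5t^2: a type-0 system cannot track it, e_ss → ∞.
The unbounded component dominates.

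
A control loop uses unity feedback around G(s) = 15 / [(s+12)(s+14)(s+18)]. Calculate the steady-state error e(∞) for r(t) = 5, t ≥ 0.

5040/1013

The open loop has no poles at the origin → type 0 system.
K_p = lim_{s→0} G(s) = 15 / (12·14·18) = 5/1008.
e_ss = 5/(1 + K_p) = 5/(1013/1008) = 5040/1013.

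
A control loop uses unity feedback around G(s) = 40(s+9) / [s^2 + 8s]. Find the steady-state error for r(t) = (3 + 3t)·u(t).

Lowest-order denominator term is 8s, so the open loop has 1 pole at the origin → type 1 system. By superposition:
  • 3: tracked with zero error.
  • 3t: e_ss = 3/K_v with K_v=45 → 1/15.
Total e_ss = 1/15.

1/15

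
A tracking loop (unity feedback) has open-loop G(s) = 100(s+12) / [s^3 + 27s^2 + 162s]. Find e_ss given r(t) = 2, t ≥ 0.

0

Factoring s from the denominator leaves a polynomial with constant term 162, so the system is type 1.
A type-1 system has K_p = ∞, so it tracks a step input with zero steady-state error.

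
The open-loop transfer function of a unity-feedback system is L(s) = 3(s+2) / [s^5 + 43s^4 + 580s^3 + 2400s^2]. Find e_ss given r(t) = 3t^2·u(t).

Factoring s^2 from the denominator leaves a polynomial with constant term 2400, so the system is type 2.
K_a = lim_{s→0} s^2·L(s) = 3·2 / 2400 = 0.0025.
r(t) = 3t^2 gives R(s) = 6/s^3.
e_ss = 6/K_a = 6/0.0025 = 2400.

2400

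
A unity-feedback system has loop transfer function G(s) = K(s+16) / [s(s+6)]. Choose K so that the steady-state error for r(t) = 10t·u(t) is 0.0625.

System type = 1 (one pole at s=0).
K_v = lim_{s→0} s·G(s) = K·16 / (6) = (8/3)·K.
e_ss = 10/K_v = 0.0625 ⇒ K_v = 160 ⇒ K = 160/(8/3) = 60.

60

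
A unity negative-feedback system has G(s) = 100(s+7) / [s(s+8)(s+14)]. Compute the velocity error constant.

One free integrator in G(s): this is a type 1 system.
K_v = lim_{s→0} s·G(s) = 100·7 / (8·14) = 6.25.

6.25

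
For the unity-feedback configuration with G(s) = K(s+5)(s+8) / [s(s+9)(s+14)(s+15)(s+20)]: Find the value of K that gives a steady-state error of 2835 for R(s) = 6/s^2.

2

The open loop has one pole at the origin → type 1 system.
K_v = lim_{s→0} s·G(s) = K·5·8 / (9·14·15·20) = (1/945)·K.
e_ss = 6/K_v = 2835 ⇒ K_v = 2/945 ⇒ K = (2/945)/(1/945) = 2.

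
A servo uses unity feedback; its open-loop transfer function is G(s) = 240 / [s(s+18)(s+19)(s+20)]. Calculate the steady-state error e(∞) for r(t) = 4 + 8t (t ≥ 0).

228

The open loop has one pole at the origin → type 1 system. By superposition:
  • 4: tracked with zero error.
  • 8t: e_ss = 8/K_v with K_v=2/57 → 228.
Total e_ss = 228.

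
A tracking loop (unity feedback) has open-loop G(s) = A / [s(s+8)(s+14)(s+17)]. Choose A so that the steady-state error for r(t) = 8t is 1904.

G(s) has one factor of s in the denominator, so the system is type 1.
K_v = lim_{s→0} s·G(s) = A / (8·14·17) = (1/1904)·A.
e_ss = 8/K_v = 1904 ⇒ K_v = 1/238 ⇒ A = (1/238)/(1/1904) = 8.

8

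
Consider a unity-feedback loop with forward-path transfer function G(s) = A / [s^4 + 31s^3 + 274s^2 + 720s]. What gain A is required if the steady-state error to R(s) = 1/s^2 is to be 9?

80

The denominator has no term below 720s — 1 pole at s=0, type 1.
K_v = lim_{s→0} s·G(s) = A / 720 = (1/720)·A.
e_ss = 1/K_v = 9 ⇒ K_v = 1/9 ⇒ A = (1/9)/(1/720) = 80.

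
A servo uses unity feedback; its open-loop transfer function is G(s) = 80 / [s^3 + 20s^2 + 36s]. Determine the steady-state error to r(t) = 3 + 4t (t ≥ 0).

Lowest-order denominator term is 36s, so the open loop has 1 pole at the origin → type 1 system. Taking each input component in turn:
  • 3: tracked with zero error.
  • 4t: e_ss = 4/K_v with K_v=20/9 → 1.8.
Total e_ss = 1.8.

1.8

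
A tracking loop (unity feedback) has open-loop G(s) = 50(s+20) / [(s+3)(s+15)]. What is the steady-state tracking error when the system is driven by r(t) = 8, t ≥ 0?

72/209

G(s) has no factors of s in the denominator, so the system is type 0.
K_p = lim_{s→0} G(s) = 50·20 / (3·15) = 200/9.
e_ss = 8/(1 + K_p) = 8/(209/9) = 72/209.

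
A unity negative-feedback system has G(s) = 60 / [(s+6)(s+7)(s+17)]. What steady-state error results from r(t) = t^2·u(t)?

No free integrators in G(s): this is a type 0 system.
For a type-0 system K_a = 0, so e_ss to a parabolic input is unbounded.

infinity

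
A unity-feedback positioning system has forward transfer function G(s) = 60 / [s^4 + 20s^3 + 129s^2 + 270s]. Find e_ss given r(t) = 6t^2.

Factoring s from the denominator leaves a polynomial with constant term 270, so the system is type 1.
K_a = lim_{s→0} s^2·G(s) = 0; the steady-state error to this parabolic input grows without bound.

infinity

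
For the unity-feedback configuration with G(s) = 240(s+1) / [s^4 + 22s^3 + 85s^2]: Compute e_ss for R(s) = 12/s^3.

Factoring s^2 from the denominator leaves a polynomial with constant term 85, so the system is type 2.
K_a = lim_{s→0} s^2·G(s) = 240·1 / 85 = 48/17.
r(t) = 6t^2 gives R(s) = 12/s^3.
e_ss = 12/K_a = 12/(48/17) = 4.25.

4.25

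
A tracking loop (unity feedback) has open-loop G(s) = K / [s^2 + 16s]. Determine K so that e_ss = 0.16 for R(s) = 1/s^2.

The denominator has no term below 16s — 1 pole at s=0, type 1.
K_v = lim_{s→0} s·G(s) = K / 16 = 0.0625·K.
e_ss = 1/K_v = 0.16 ⇒ K_v = 6.25 ⇒ K = 6.25/0.0625 = 100.

100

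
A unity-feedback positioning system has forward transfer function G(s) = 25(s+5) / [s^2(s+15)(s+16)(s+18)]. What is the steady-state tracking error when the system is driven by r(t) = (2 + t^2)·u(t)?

System type = 2 (two poles at s=0). Treating each term separately:
  • 2: tracked with zero error.
  • t^2: e_ss = 2/K_a with K_a=25/864 → 69.12.
Total e_ss = 69.12.

69.12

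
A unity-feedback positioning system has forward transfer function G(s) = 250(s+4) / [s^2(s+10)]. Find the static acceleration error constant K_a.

The open loop has two poles at the origin → type 2 system.
K_a = lim_{s→0} s^2·G(s) = 250·4 / (10) = 100.

100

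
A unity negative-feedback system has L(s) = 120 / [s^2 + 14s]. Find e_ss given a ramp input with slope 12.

The denominator has no term below 14s — 1 pole at s=0, type 1.
K_v = lim_{s→0} s·L(s) = 120 / 14 = 60/7.
e_ss = 12/K_v = 12/(60/7) = 1.4.

1.4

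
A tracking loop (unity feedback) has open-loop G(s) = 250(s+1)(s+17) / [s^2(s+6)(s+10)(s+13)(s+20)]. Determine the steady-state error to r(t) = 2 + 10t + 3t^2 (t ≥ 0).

The open loop has two poles at the origin → type 2 system. Treating each term separately:
  • 2: tracked with zero error.
  • 10t: tracked with zero error.
  • 3t^2: e_ss = 6/K_a with K_a=85/312 → 1872/85.
Total e_ss = 1872/85.

1872/85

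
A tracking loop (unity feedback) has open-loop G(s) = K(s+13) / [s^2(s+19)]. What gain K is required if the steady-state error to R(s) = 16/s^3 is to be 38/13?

8

The open loop has two poles at the origin → type 2 system.
K_a = lim_{s→0} s^2·G(s) = K·13 / (19) = (13/19)·K.
e_ss = 16/K_a = 38/13 ⇒ K_a = 104/19 ⇒ K = (104/19)/(13/19) = 8.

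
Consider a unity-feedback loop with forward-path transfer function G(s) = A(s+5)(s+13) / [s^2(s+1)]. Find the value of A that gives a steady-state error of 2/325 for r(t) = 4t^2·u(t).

Two free integrators in G(s): this is a type 2 system.
K_a = lim_{s→0} s^2·G(s) = A·5·13 / (1) = 65·A.
e_ss = 8/K_a = 2/325 ⇒ K_a = 1300 ⇒ A = 1300/65 = 20.

20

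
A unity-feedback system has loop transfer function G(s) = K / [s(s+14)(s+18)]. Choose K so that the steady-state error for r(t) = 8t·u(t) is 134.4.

G(s) has one factor of s in the denominator, so the system is type 1.
K_v = lim_{s→0} s·G(s) = K / (14·18) = (1/252)·K.
e_ss = 8/K_v = 134.4 ⇒ K_v = 5/84 ⇒ K = (5/84)/(1/252) = 15.

15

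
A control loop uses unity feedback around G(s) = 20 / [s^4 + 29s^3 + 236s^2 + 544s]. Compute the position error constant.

K_p = lim_{s→0} G(s); with 1 pole at the origin the limit diverges, so K_p = ∞.

infinity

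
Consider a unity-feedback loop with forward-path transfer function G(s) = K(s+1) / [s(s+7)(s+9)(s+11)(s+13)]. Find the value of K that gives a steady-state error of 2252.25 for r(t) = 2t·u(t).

One free integrator in G(s): this is a type 1 system.
K_v = lim_{s→0} s·G(s) = K·1 / (7·9·11·13) = (1/9009)·K.
e_ss = 2/K_v = 2252.25 ⇒ K_v = 8/9009 ⇒ K = (8/9009)/(1/9009) = 8.

8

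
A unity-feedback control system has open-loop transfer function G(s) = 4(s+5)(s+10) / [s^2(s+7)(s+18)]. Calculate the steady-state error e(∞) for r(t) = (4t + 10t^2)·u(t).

Two free integrators in G(s): this is a type 2 system. Taking each input component in turn:
  • 4t: tracked with zero error.
  • 10t^2: e_ss = 20/K_a with K_a=100/63 → 12.6.
Total e_ss = 12.6.

12.6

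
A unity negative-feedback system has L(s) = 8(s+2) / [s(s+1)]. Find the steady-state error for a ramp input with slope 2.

One free integrator in L(s): this is a type 1 system.
K_v = lim_{s→0} s·L(s) = 8·2 / (1) = 16.
e_ss = 2/K_v = 2/16 = 0.125.

0.125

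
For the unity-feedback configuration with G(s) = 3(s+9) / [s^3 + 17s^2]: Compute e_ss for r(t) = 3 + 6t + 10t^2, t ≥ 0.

340/27

The denominator has no term below 17s^2 — 2 poles at s=0, type 2. Treating each term separately:
  • 3: tracked with zero error.
  • 6t: tracked with zero error.
  • 10t^2: e_ss = 20/K_a with K_a=27/17 → 340/27.
Total e_ss = 340/27.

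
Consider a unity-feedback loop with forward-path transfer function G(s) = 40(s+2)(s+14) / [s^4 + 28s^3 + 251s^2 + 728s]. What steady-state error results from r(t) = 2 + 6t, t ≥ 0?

Factoring s from the denominator leaves a polynomial with constant term 728, so the system is type 1. By superposition:
  • 2: tracked with zero error.
  • 6t: e_ss = 6/K_v with K_v=20/13 → 3.9.
Total e_ss = 3.9.

3.9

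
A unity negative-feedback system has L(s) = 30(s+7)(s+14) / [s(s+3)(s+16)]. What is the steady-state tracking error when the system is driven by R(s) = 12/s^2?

48/245

L(s) has one factor of s in the denominator, so the system is type 1.
K_v = lim_{s→0} s·L(s) = 30·7·14 / (3·16) = 61.25.
e_ss = 12/K_v = 12/61.25 = 48/245.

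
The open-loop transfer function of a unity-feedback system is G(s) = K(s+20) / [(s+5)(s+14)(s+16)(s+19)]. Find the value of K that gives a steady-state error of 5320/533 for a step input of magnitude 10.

2

G(s) has no factors of s in the denominator, so the system is type 0.
K_p = lim_{s→0} G(s) = K·20 / (5·14·16·19) = (1/1064)·K.
e_ss = 10/(1 + K_p) = 5320/533 ⇒ 1 + (1/1064)·K = 533/532 ⇒ K = 2.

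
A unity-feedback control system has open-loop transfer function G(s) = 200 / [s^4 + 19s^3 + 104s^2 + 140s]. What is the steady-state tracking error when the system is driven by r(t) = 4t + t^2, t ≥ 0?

Lowest-order denominator term is 140s, so the open loop has 1 pole at the origin → type 1 system. Treating each term separately:
  • 4t: e_ss = 4/K_v with K_v=10/7 → 2.8.
  • t^2: a type-1 system cannot track it, e_ss → ∞.
The unbounded component dominates.

infinity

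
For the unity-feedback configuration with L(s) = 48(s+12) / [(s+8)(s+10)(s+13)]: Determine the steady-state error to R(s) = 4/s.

260/101

No free integrators in L(s): this is a type 0 system.
K_p = lim_{s→0} L(s) = 48·12 / (8·10·13) = 36/65.
e_ss = 4/(1 + K_p) = 4/(101/65) = 260/101.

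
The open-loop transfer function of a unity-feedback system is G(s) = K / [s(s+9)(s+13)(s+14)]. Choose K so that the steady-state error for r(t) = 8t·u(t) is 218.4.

60

One free integrator in G(s): this is a type 1 system.
K_v = lim_{s→0} s·G(s) = K / (9·13·14) = (1/1638)·K.
e_ss = 8/K_v = 218.4 ⇒ K_v = 10/273 ⇒ K = (10/273)/(1/1638) = 60.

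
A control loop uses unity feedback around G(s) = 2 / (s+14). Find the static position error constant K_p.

1/7

No free integrators in G(s): this is a type 0 system.
K_p = lim_{s→0} G(s) = 2 / (14) = 1/7.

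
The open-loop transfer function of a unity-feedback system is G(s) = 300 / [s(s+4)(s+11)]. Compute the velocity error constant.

75/11

The open loop has one pole at the origin → type 1 system.
K_v = lim_{s→0} s·G(s) = 300 / (4·11) = 75/11.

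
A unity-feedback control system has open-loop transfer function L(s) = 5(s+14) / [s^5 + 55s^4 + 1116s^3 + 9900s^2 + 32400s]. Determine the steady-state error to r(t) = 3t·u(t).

The denominator has no term below 32400s — 1 pole at s=0, type 1.
K_v = lim_{s→0} s·L(s) = 5·14 / 32400 = 7/3240.
e_ss = 3/K_v = 3/(7/3240) = 9720/7.

9720/7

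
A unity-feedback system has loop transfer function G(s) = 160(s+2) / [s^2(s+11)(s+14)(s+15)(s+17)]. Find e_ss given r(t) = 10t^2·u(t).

2454.375

G(s) has two factors of s in the denominator, so the system is type 2.
K_a = lim_{s→0} s^2·G(s) = 160·2 / (11·14·15·17) = 32/3927.
r(t) = 10t^2 gives R(s) = 20/s^3.
e_ss = 20/K_a = 20/(32/3927) = 2454.375.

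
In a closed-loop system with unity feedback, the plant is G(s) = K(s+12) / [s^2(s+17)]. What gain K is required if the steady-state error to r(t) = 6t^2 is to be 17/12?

12

System type = 2 (two poles at s=0).
K_a = lim_{s→0} s^2·G(s) = K·12 / (17) = (12/17)·K.
e_ss = 12/K_a = 17/12 ⇒ K_a = 144/17 ⇒ K = (144/17)/(12/17) = 12.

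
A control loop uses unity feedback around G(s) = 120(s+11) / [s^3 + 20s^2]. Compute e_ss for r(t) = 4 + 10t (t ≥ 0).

The denominator has no term below 20s^2 — 2 poles at s=0, type 2. Treating each term separately:
  • 4: tracked with zero error.
  • 10t: tracked with zero error.
Total e_ss = 0.

0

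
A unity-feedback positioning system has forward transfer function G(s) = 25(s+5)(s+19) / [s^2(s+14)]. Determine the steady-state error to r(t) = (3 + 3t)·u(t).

G(s) has two factors of s in the denominator, so the system is type 2. Taking each input component in turn:
  • 3: tracked with zero error.
  • 3t: tracked with zero error.
Total e_ss = 0.

0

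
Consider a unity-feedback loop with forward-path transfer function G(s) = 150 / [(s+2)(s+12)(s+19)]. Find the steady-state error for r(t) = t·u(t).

No free integrators in G(s): this is a type 0 system.
K_v = lim_{s→0} s·G(s) = 0; the steady-state error to this ramp input grows without bound.

infinity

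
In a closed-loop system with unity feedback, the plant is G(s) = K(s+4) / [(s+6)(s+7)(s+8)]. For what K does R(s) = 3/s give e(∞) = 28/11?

15

System type = 0 (no poles at s=0).
K_p = lim_{s→0} G(s) = K·4 / (6·7·8) = (1/84)·K.
e_ss = 3/(1 + K_p) = 28/11 ⇒ 1 + (1/84)·K = 33/28 ⇒ K = 15.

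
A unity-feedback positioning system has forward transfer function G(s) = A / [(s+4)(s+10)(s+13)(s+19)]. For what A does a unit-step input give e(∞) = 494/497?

60

System type = 0 (no poles at s=0).
K_p = lim_{s→0} G(s) = A / (4·10·13·19) = (1/9880)·A.
e_ss = 1/(1 + K_p) = 494/497 ⇒ 1 + (1/9880)·A = 497/494 ⇒ A = 60.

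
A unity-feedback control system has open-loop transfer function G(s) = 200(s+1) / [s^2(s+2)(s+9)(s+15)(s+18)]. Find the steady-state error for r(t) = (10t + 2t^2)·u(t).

System type = 2 (two poles at s=0). Treating each term separately:
  • 10t: tracked with zero error.
  • 2t^2: e_ss = 4/K_a with K_a=10/243 → 97.2.
Total e_ss = 97.2.

97.2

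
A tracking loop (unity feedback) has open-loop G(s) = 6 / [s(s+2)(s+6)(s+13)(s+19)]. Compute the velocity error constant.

G(s) has one factor of s in the denominator, so the system is type 1.
K_v = lim_{s→0} s·G(s) = 6 / (2·6·13·19) = 1/494.

1/494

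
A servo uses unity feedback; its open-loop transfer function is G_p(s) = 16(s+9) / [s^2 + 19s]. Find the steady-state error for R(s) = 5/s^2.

95/144

Lowest-order denominator term is 19s, so the open loop has 1 pole at the origin → type 1 system.
K_v = lim_{s→0} s·G_p(s) = 16·9 / 19 = 144/19.
e_ss = 5/K_v = 5/(144/19) = 95/144.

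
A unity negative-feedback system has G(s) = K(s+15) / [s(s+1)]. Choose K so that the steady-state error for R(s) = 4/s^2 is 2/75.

10

G(s) has one factor of s in the denominator, so the system is type 1.
K_v = lim_{s→0} s·G(s) = K·15 / (1) = 15·K.
e_ss = 4/K_v = 2/75 ⇒ K_v = 150 ⇒ K = 150/15 = 10.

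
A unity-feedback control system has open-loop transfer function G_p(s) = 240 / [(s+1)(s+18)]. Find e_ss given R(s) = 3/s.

System type = 0 (no poles at s=0).
K_p = lim_{s→0} G_p(s) = 240 / (1·18) = 40/3.
e_ss = 3/(1 + K_p) = 3/(43/3) = 9/43.

9/43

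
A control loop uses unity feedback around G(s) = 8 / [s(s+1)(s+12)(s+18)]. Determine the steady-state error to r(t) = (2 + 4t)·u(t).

One free integrator in G(s): this is a type 1 system. Taking each input component in turn:
  • 2: tracked with zero error.
  • 4t: e_ss = 4/K_v with K_v=1/27 → 108.
Total e_ss = 108.

108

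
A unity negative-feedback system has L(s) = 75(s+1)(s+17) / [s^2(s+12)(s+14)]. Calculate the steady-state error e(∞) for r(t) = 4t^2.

The open loop has two poles at the origin → type 2 system.
K_a = lim_{s→0} s^2·L(s) = 75·1·17 / (12·14) = 425/56.
r(t) = 4t^2 gives R(s) = 8/s^3.
e_ss = 8/K_a = 8/(425/56) = 448/425.

448/425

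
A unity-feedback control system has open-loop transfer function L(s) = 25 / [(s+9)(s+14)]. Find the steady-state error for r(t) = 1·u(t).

126/151

No free integrators in L(s): this is a type 0 system.
K_p = lim_{s→0} L(s) = 25 / (9·14) = 25/126.
e_ss = 1/(1 + K_p) = 1/(151/126) = 126/151.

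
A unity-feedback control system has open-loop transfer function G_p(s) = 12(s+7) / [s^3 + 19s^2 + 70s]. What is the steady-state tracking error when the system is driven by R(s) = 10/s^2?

Lowest-order denominator term is 70s, so the open loop has 1 pole at the origin → type 1 system.
K_v = lim_{s→0} s·G_p(s) = 12·7 / 70 = 1.2.
e_ss = 10/K_v = 10/1.2 = 25/3.

25/3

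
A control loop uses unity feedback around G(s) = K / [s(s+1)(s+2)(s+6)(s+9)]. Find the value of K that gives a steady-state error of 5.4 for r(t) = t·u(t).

20

The open loop has one pole at the origin → type 1 system.
K_v = lim_{s→0} s·G(s) = K / (1·2·6·9) = (1/108)·K.
e_ss = 1/K_v = 5.4 ⇒ K_v = 5/27 ⇒ K = (5/27)/(1/108) = 20.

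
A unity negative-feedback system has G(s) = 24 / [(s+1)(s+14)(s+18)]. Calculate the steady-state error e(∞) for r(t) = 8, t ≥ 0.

168/23

G(s) has no factors of s in the denominator, so the system is type 0.
K_p = lim_{s→0} G(s) = 24 / (1·14·18) = 2/21.
e_ss = 8/(1 + K_p) = 8/(23/21) = 168/23.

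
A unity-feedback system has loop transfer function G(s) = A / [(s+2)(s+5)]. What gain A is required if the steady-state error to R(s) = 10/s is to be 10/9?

No free integrators in G(s): this is a type 0 system.
K_p = lim_{s→0} G(s) = A / (2·5) = 0.1·A.
e_ss = 10/(1 + K_p) = 10/9 ⇒ 1 + 0.1·A = 9 ⇒ A = 80.

80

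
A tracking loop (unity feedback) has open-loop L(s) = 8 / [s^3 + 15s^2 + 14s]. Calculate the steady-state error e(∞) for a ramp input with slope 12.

21

The denominator has no term below 14s — 1 pole at s=0, type 1.
K_v = lim_{s→0} s·L(s) = 8 / 14 = 4/7.
e_ss = 12/K_v = 12/(4/7) = 21.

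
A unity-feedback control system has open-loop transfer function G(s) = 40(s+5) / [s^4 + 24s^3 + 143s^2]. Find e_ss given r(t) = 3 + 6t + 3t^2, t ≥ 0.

4.29

Lowest-order denominator term is 143s^2, so the open loop has 2 poles at the origin → type 2 system. Treating each term separately:
  • 3: tracked with zero error.
  • 6t: tracked with zero error.
  • 3t^2: e_ss = 6/K_a with K_a=200/143 → 4.29.
Total e_ss = 4.29.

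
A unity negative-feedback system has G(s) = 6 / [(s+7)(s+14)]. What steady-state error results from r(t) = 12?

No free integrators in G(s): this is a type 0 system.
K_p = lim_{s→0} G(s) = 6 / (7·14) = 3/49.
e_ss = 12/(1 + K_p) = 12/(52/49) = 147/13.

147/13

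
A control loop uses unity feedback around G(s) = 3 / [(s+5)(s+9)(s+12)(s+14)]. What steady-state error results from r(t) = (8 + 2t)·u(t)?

The open loop has no poles at the origin → type 0 system. Treating each term separately:
  • 8: e_ss = 8/(1+K_p) with K_p=1/2520 → 20160/2521.
  • 2t: a type-0 system cannot track it, e_ss → ∞.
The unbounded component dominates.

infinity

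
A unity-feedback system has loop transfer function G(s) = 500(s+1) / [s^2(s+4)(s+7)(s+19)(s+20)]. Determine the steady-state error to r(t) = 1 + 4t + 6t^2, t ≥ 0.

Two free integrators in G(s): this is a type 2 system. By superposition:
  • 1: tracked with zero error.
  • 4t: tracked with zero error.
  • 6t^2: e_ss = 12/K_a with K_a=25/532 → 255.36.
Total e_ss = 255.36.

255.36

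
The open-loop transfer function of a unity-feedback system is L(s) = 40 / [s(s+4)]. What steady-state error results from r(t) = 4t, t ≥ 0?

0.4

System type = 1 (one pole at s=0).
K_v = lim_{s→0} s·L(s) = 40 / (4) = 10.
e_ss = 4/K_v = 4/10 = 0.4.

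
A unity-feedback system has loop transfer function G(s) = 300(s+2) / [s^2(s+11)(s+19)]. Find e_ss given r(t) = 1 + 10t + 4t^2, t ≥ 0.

209/75

System type = 2 (two poles at s=0). Treating each term separately:
  • 1: tracked with zero error.
  • 10t: tracked with zero error.
  • 4t^2: e_ss = 8/K_a with K_a=600/209 → 209/75.
Total e_ss = 209/75.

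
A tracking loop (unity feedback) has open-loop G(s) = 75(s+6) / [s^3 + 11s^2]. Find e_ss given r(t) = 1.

Lowest-order denominator term is 11s^2, so the open loop has 2 poles at the origin → type 2 system.
A type-2 system has K_p = ∞, so it tracks a step input with zero steady-state error.

0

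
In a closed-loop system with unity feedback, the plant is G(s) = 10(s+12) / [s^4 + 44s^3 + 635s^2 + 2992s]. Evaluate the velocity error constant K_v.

Factoring s from the denominator leaves a polynomial with constant term 2992, so the system is type 1.
K_v = lim_{s→0} s·G(s) = 10·12 / 2992 = 15/374.

15/374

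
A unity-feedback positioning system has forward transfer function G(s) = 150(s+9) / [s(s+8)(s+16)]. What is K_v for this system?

675/64

System type = 1 (one pole at s=0).
K_v = lim_{s→0} s·G(s) = 150·9 / (8·16) = 675/64.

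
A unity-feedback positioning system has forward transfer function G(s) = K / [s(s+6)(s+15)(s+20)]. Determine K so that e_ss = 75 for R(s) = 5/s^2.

The open loop has one pole at the origin → type 1 system.
K_v = lim_{s→0} s·G(s) = K / (6·15·20) = (1/1800)·K.
e_ss = 5/K_v = 75 ⇒ K_v = 1/15 ⇒ K = (1/15)/(1/1800) = 120.

120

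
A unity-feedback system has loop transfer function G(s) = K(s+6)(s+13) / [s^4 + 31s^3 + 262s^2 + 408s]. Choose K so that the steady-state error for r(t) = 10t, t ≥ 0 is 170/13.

The denominator has no term below 408s — 1 pole at s=0, type 1.
K_v = lim_{s→0} s·G(s) = K·6·13 / 408 = (13/68)·K.
e_ss = 10/K_v = 170/13 ⇒ K_v = 13/17 ⇒ K = (13/17)/(13/68) = 4.

4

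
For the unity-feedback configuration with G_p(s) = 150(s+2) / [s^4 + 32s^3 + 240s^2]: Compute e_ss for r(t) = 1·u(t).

0

The denominator has no term below 240s^2 — 2 poles at s=0, type 2.
K_p = ∞ for a type-2 system; e_ss to a step is zero.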